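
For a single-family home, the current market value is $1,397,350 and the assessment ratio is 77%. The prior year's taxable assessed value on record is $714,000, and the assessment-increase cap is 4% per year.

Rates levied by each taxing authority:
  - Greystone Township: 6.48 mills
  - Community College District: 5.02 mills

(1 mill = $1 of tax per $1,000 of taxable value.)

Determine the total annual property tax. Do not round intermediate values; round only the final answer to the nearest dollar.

Uncapped assessed value = $1,397,350 × 0.77 = $1,075,959.5
Cap limit = $714,000 × 1.04 = $742,560
Taxable assessed value = min($1,075,959.5, $742,560) = $742,560 (cap binds)
Greystone Township: $742,560 × 0.00648 = $4,811.7888
Community College District: $742,560 × 0.00502 = $3,727.6512
Total = $8,539.44

$8,539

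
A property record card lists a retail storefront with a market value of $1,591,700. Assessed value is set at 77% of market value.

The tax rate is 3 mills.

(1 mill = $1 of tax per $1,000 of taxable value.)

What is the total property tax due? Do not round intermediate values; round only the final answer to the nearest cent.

$3,676.83

Assessed value = $1,591,700 × 0.77 = $1,225,609
Tax = $1,225,609 × 0.003 = $3,676.827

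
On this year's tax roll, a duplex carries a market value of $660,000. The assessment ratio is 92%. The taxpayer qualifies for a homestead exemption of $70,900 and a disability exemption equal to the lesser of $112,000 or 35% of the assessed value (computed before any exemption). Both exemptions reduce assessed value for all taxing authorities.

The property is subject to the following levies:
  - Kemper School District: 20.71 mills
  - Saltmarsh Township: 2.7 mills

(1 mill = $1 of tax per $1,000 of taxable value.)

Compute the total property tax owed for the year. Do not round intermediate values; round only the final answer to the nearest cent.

$9,932.86

Assessed value = $660,000 × 0.92 = $607,200
Disability exemption = min($112,000, 35% × $607,200) = min($112,000, $212,520) = $112,000 (dollar cap binds)
Taxable value = $607,200 − $70,900 − $112,000 = $424,300
Kemper School District: $424,300 × 0.02071 = $8,787.253
Saltmarsh Township: $424,300 × 0.0027 = $1,145.61
Total = $9,932.863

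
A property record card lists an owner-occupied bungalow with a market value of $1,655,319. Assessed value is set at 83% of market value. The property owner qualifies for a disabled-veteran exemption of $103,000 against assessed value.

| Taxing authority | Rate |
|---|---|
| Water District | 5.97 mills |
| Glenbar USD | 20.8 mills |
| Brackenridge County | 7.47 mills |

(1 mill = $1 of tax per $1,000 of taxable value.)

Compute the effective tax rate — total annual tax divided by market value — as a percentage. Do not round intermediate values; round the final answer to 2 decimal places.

Assessed value = $1,655,319 × 0.83 = $1,373,914.77
Taxable value = $1,373,914.77 − $103,000 = $1,270,914.77
Water District: $1,270,914.77 × 0.00597 = $7,587.3611769
Glenbar USD: $1,270,914.77 × 0.0208 = $26,435.027216
Brackenridge County: $1,270,914.77 × 0.00747 = $9,493.7333319
Total tax = $43,516.1217248
Effective rate = $43,516.1217248 ÷ $1,655,319 = 2.63% of market value

2.63%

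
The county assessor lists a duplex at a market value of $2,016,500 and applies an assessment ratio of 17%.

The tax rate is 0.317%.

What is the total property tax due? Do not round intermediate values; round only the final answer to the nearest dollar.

Assessed value = $2,016,500 × 0.17 = $342,805
Tax = $342,805 × 0.00317 = $1,086.69185

$1,087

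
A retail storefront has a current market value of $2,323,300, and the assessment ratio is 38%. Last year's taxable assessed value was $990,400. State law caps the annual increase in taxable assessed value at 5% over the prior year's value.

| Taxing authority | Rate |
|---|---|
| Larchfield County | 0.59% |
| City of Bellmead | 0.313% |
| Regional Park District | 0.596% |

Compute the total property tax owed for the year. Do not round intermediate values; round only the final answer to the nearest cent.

Uncapped assessed value = $2,323,300 × 0.38 = $882,854
Cap limit = $990,400 × 1.05 = $1,039,920
Taxable assessed value = min($882,854, $1,039,920) = $882,854 (cap does not bind)
Larchfield County: $882,854 × 0.0059 = $5,208.8386
City of Bellmead: $882,854 × 0.00313 = $2,763.33302
Regional Park District: $882,854 × 0.00596 = $5,261.80984
Total = $13,233.98146

$13,233.98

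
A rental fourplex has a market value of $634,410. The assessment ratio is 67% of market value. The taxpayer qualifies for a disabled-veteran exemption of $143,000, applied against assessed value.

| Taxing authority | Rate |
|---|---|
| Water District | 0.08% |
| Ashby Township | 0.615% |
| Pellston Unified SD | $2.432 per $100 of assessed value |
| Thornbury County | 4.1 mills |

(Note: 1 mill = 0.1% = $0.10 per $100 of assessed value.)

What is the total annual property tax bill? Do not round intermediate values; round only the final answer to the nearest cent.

Assessed value = $634,410 × 0.67 = $425,054.7
Taxable value = $425,054.7 − $143,000 = $282,054.7
Water District: $282,054.7 × 0.0008 = $225.64376
Ashby Township: $282,054.7 × 0.00615 = $1,734.636405
Pellston Unified SD: $282,054.7 × 0.02432 = $6,859.570304
Thornbury County: $282,054.7 × 0.0041 = $1,156.42427
Total = $9,976.274739

$9,976.27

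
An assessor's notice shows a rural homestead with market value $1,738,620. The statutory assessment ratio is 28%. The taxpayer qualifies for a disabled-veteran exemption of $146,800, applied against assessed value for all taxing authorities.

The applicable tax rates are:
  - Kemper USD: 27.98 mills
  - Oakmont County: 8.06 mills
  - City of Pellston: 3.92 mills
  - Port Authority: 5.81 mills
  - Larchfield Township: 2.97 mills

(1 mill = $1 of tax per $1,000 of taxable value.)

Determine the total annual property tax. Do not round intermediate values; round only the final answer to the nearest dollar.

Assessed value = $1,738,620 × 0.28 = $486,813.6
Taxable value = $486,813.6 − $146,800 = $340,013.6
Kemper USD: $340,013.6 × 0.02798 = $9,513.580528
Oakmont County: $340,013.6 × 0.00806 = $2,740.509616
City of Pellston: $340,013.6 × 0.00392 = $1,332.853312
Port Authority: $340,013.6 × 0.00581 = $1,975.479016
Larchfield Township: $340,013.6 × 0.00297 = $1,009.840392
Total = $9,513.580528 + $2,740.509616 + $1,332.853312 + $1,975.479016 + $1,009.840392 = $16,572.262864

$16,572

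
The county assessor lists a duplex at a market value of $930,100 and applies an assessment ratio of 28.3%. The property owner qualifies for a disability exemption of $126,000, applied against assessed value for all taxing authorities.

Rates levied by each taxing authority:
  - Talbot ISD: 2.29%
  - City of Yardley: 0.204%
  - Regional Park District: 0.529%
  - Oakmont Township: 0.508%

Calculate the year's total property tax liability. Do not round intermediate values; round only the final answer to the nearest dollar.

Assessed value = $930,100 × 0.283 = $263,218.3
Taxable value = $263,218.3 − $126,000 = $137,218.3
Talbot ISD: $137,218.3 × 0.0229 = $3,142.29907
City of Yardley: $137,218.3 × 0.00204 = $279.925332
Regional Park District: $137,218.3 × 0.00529 = $725.884807
Oakmont Township: $137,218.3 × 0.00508 = $697.068964
Total = $3,142.29907 + $279.925332 + $725.884807 + $697.068964 = $4,845.178173

$4,845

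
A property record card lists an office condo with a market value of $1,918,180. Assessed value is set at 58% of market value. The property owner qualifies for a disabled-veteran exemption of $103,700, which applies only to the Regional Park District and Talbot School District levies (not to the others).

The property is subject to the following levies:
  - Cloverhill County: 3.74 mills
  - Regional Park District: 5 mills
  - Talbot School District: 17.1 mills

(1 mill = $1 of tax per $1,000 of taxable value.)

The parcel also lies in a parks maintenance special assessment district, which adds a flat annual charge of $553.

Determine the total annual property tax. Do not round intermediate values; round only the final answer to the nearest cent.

Assessed value = $1,918,180 × 0.58 = $1,112,544.4
Cloverhill County: $1,112,544.4 × 0.00374 = $4,160.916056
Regional Park District: ($1,112,544.4 − $103,700) × 0.005 = $1,008,844.4 × 0.005 = $5,044.222
Talbot School District: ($1,112,544.4 − $103,700) × 0.0171 = $1,008,844.4 × 0.0171 = $17,251.23924
Levies subtotal = $26,456.377296
Total = $26,456.377296 + $553 = $27,009.377296

$27,009.38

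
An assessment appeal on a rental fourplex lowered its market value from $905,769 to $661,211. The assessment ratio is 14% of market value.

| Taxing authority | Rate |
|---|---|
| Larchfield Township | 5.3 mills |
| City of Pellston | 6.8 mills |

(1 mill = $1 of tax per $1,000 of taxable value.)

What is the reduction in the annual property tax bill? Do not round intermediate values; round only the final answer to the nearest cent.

Old assessed value = $905,769 × 0.14 = $126,807.66
New assessed value = $661,211 × 0.14 = $92,569.54
Combined rate = 0.0053 + 0.0068 = 0.0121
Old tax = $126,807.66 × 0.0121 = $1,534.372686
New tax = $92,569.54 × 0.0121 = $1,120.091434
Reduction = $1,534.372686 − $1,120.091434 = $414.281252

$414.28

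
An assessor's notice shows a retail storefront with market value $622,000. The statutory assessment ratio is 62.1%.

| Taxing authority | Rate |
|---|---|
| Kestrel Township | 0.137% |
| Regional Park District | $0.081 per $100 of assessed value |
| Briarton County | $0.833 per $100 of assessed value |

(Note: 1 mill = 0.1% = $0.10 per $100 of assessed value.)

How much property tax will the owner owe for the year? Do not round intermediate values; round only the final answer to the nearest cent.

Assessed value = $622,000 × 0.621 = $386,262
Kestrel Township: $386,262 × 0.00137 = $529.17894
Regional Park District: $386,262 × 0.00081 = $312.87222
Briarton County: $386,262 × 0.00833 = $3,217.56246
Total = $4,059.61362

$4,059.61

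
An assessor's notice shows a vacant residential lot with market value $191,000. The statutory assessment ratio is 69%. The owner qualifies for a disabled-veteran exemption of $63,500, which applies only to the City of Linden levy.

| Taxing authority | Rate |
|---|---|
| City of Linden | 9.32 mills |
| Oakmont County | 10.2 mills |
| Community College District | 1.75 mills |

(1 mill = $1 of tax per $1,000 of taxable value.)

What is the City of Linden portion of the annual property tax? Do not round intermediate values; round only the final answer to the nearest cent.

Assessed value = $191,000 × 0.69 = $131,790
City of Linden taxable value = $131,790 − $63,500 = $68,290
City of Linden levy = $68,290 × 0.00932 = $636.4628

$636.46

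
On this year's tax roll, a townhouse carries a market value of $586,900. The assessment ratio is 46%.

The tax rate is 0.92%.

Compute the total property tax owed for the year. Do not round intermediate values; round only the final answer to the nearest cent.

Assessed value = $586,900 × 0.46 = $269,974
Tax = $269,974 × 0.0092 = $2,483.7608

$2,483.76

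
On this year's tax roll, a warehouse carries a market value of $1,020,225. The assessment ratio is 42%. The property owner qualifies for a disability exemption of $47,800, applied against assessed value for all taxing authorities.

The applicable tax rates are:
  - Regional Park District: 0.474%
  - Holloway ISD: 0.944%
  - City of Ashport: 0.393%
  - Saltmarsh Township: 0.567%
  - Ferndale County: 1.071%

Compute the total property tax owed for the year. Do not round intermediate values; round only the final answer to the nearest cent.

$13,130.15

Assessed value = $1,020,225 × 0.42 = $428,494.5
Taxable value = $428,494.5 − $47,800 = $380,694.5
Regional Park District: $380,694.5 × 0.00474 = $1,804.49193
Holloway ISD: $380,694.5 × 0.00944 = $3,593.75608
City of Ashport: $380,694.5 × 0.00393 = $1,496.129385
Saltmarsh Township: $380,694.5 × 0.00567 = $2,158.537815
Ferndale County: $380,694.5 × 0.01071 = $4,077.238095
Total = $1,804.49193 + $3,593.75608 + $1,496.129385 + $2,158.537815 + $4,077.238095 = $13,130.153305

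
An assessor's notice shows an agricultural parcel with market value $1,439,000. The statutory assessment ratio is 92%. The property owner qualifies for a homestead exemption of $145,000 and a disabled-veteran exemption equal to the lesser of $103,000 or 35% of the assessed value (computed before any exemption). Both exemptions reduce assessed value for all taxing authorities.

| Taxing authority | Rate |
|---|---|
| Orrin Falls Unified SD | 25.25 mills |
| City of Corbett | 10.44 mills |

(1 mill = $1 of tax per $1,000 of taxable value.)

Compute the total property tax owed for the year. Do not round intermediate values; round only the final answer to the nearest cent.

Assessed value = $1,439,000 × 0.92 = $1,323,880
Disabled-veteran exemption = min($103,000, 35% × $1,323,880) = min($103,000, $463,358) = $103,000 (dollar cap binds)
Taxable value = $1,323,880 − $145,000 − $103,000 = $1,075,880
Orrin Falls Unified SD: $1,075,880 × 0.02525 = $27,165.97
City of Corbett: $1,075,880 × 0.01044 = $11,232.1872
Total = $38,398.1572

$38,398.16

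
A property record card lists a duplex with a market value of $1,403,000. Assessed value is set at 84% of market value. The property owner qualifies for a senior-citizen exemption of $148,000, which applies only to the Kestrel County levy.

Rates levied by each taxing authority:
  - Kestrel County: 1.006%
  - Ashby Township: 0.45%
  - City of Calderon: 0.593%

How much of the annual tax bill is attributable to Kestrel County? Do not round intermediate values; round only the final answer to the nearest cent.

Assessed value = $1,403,000 × 0.84 = $1,178,520
Kestrel County taxable value = $1,178,520 − $148,000 = $1,030,520
Kestrel County levy = $1,030,520 × 0.01006 = $10,367.0312

$10,367.03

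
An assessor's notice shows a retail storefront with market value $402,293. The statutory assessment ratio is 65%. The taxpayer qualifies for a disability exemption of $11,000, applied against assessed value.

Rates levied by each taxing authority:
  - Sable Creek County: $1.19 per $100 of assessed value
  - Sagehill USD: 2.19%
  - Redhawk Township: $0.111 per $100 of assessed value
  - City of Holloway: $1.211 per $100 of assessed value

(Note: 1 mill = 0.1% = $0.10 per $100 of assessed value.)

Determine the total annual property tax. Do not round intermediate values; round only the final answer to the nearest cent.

Assessed value = $402,293 × 0.65 = $261,490.45
Taxable value = $261,490.45 − $11,000 = $250,490.45
Sable Creek County: $250,490.45 × 0.0119 = $2,980.836355
Sagehill USD: $250,490.45 × 0.0219 = $5,485.740855
Redhawk Township: $250,490.45 × 0.00111 = $278.0443995
City of Holloway: $250,490.45 × 0.01211 = $3,033.4393495
Total = $11,778.060959

$11,778.06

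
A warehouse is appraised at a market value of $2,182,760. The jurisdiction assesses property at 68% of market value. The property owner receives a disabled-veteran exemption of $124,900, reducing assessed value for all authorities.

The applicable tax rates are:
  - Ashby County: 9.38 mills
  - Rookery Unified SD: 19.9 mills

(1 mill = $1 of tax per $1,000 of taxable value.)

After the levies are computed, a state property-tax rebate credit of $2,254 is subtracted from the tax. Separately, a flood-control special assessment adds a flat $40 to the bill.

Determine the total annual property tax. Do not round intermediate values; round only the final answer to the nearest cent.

Assessed value = $2,182,760 × 0.68 = $1,484,276.8
Taxable value = $1,484,276.8 − $124,900 = $1,359,376.8
Ashby County: $1,359,376.8 × 0.00938 = $12,750.954384
Rookery Unified SD: $1,359,376.8 × 0.0199 = $27,051.59832
Levies subtotal = $39,802.552704
After credit = $39,802.552704 − $2,254 = $37,548.552704
Total = $37,548.552704 + $40 = $37,588.552704

$37,588.55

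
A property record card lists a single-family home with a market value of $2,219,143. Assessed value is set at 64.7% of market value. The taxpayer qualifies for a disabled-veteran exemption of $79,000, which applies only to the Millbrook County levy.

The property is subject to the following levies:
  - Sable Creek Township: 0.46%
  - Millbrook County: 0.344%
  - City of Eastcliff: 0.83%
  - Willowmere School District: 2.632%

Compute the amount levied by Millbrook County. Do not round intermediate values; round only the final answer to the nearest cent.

$4,667.34

Assessed value = $2,219,143 × 0.647 = $1,435,785.521
Millbrook County taxable value = $1,435,785.521 − $79,000 = $1,356,785.521
Millbrook County levy = $1,356,785.521 × 0.00344 = $4,667.34219224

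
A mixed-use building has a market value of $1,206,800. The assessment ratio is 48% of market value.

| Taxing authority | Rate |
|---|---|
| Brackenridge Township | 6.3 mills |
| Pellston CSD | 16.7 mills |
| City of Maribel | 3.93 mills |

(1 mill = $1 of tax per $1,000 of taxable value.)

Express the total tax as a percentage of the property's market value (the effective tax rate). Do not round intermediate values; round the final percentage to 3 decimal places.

Assessed value = $1,206,800 × 0.48 = $579,264
Brackenridge Township: $579,264 × 0.0063 = $3,649.3632
Pellston CSD: $579,264 × 0.0167 = $9,673.7088
City of Maribel: $579,264 × 0.00393 = $2,276.50752
Total tax = $15,599.57952
Effective rate = $15,599.57952 ÷ $1,206,800 = 1.293% of market value

1.293%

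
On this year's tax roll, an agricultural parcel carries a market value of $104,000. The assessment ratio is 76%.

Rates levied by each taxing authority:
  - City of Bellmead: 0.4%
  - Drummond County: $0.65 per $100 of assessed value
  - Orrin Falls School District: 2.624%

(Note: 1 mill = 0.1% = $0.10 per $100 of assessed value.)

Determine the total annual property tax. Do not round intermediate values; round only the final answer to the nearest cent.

$2,903.93

Assessed value = $104,000 × 0.76 = $79,040
City of Bellmead: $79,040 × 0.004 = $316.16
Drummond County: $79,040 × 0.0065 = $513.76
Orrin Falls School District: $79,040 × 0.02624 = $2,074.0096
Total = $2,903.9296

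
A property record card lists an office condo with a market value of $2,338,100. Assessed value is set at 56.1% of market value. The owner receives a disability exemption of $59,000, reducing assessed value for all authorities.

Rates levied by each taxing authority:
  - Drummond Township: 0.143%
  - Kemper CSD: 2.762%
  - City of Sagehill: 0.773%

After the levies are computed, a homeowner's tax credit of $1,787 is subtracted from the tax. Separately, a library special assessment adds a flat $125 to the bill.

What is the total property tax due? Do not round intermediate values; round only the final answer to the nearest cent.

$44,411.35

Assessed value = $2,338,100 × 0.561 = $1,311,674.1
Taxable value = $1,311,674.1 − $59,000 = $1,252,674.1
Drummond Township: $1,252,674.1 × 0.00143 = $1,791.323963
Kemper CSD: $1,252,674.1 × 0.02762 = $34,598.858642
City of Sagehill: $1,252,674.1 × 0.00773 = $9,683.170793
Levies subtotal = $46,073.353398
After credit = $46,073.353398 − $1,787 = $44,286.353398
Total = $44,286.353398 + $125 = $44,411.353398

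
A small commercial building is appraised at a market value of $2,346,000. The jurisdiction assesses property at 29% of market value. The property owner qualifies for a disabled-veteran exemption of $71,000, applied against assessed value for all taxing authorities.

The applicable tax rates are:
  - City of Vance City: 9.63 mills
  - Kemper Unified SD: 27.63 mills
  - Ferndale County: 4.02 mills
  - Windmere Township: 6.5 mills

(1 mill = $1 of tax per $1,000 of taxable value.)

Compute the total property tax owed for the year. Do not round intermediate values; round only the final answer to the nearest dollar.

$29,114

Assessed value = $2,346,000 × 0.29 = $680,340
Taxable value = $680,340 − $71,000 = $609,340
City of Vance City: $609,340 × 0.00963 = $5,867.9442
Kemper Unified SD: $609,340 × 0.02763 = $16,836.0642
Ferndale County: $609,340 × 0.00402 = $2,449.5468
Windmere Township: $609,340 × 0.0065 = $3,960.71
Total = $5,867.9442 + $16,836.0642 + $2,449.5468 + $3,960.71 = $29,114.2652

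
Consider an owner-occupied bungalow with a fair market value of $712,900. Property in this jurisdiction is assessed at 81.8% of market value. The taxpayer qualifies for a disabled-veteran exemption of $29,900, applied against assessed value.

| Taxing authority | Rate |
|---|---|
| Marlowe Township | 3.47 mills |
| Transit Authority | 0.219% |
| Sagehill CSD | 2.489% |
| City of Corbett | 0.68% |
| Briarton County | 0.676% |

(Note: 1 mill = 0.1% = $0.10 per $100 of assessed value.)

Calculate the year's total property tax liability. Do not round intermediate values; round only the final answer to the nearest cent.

$24,403.95

Assessed value = $712,900 × 0.818 = $583,152.2
Taxable value = $583,152.2 − $29,900 = $553,252.2
Marlowe Township: $553,252.2 × 0.00347 = $1,919.785134
Transit Authority: $553,252.2 × 0.00219 = $1,211.622318
Sagehill CSD: $553,252.2 × 0.02489 = $13,770.447258
City of Corbett: $553,252.2 × 0.0068 = $3,762.11496
Briarton County: $553,252.2 × 0.00676 = $3,739.984872
Total = $24,403.954542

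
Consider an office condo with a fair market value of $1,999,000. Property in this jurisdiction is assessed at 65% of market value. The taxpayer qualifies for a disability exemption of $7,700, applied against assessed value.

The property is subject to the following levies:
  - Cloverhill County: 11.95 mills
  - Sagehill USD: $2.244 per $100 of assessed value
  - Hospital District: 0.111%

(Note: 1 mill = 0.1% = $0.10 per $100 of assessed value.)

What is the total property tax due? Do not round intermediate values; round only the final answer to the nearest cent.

Assessed value = $1,999,000 × 0.65 = $1,299,350
Taxable value = $1,299,350 − $7,700 = $1,291,650
Cloverhill County: $1,291,650 × 0.01195 = $15,435.2175
Sagehill USD: $1,291,650 × 0.02244 = $28,984.626
Hospital District: $1,291,650 × 0.00111 = $1,433.7315
Total = $45,853.575

$45,853.58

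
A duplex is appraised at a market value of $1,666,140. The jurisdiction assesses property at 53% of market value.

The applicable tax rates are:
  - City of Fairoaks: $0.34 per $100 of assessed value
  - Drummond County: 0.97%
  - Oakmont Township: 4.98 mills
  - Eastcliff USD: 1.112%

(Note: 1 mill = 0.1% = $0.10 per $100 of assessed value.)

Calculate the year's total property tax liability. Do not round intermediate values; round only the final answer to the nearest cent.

$25,785.18

Assessed value = $1,666,140 × 0.53 = $883,054.2
City of Fairoaks: $883,054.2 × 0.0034 = $3,002.38428
Drummond County: $883,054.2 × 0.0097 = $8,565.62574
Oakmont Township: $883,054.2 × 0.00498 = $4,397.609916
Eastcliff USD: $883,054.2 × 0.01112 = $9,819.562704
Total = $25,785.18264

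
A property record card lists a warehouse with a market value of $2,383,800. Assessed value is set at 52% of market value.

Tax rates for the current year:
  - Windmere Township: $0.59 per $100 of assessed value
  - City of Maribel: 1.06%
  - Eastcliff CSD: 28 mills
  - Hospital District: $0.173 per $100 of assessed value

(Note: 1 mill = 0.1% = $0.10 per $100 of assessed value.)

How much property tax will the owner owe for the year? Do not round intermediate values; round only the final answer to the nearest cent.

$57,305.60

Assessed value = $2,383,800 × 0.52 = $1,239,576
Windmere Township: $1,239,576 × 0.0059 = $7,313.4984
City of Maribel: $1,239,576 × 0.0106 = $13,139.5056
Eastcliff CSD: $1,239,576 × 0.028 = $34,708.128
Hospital District: $1,239,576 × 0.00173 = $2,144.46648
Total = $57,305.59848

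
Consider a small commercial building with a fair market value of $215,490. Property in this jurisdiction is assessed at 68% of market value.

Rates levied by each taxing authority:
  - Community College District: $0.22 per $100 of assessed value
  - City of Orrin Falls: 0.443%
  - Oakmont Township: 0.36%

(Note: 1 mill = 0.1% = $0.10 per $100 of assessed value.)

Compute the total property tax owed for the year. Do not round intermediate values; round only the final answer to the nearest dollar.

$1,499

Assessed value = $215,490 × 0.68 = $146,533.2
Community College District: $146,533.2 × 0.0022 = $322.37304
City of Orrin Falls: $146,533.2 × 0.00443 = $649.142076
Oakmont Township: $146,533.2 × 0.0036 = $527.51952
Total = $1,499.034636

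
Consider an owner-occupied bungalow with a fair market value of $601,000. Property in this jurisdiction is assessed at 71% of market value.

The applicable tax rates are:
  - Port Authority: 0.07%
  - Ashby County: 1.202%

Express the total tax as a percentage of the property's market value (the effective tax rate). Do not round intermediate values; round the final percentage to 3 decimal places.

0.903%

Assessed value = $601,000 × 0.71 = $426,710
Port Authority: $426,710 × 0.0007 = $298.697
Ashby County: $426,710 × 0.01202 = $5,129.0542
Total tax = $5,427.7512
Effective rate = $5,427.7512 ÷ $601,000 = 0.903% of market value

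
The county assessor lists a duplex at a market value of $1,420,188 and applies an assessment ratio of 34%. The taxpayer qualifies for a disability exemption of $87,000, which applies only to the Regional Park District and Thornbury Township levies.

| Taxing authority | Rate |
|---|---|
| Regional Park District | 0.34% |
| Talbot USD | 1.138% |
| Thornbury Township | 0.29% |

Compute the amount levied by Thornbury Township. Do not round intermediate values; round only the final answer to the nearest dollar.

$1,148

Assessed value = $1,420,188 × 0.34 = $482,863.92
Thornbury Township taxable value = $482,863.92 − $87,000 = $395,863.92
Thornbury Township levy = $395,863.92 × 0.0029 = $1,148.005368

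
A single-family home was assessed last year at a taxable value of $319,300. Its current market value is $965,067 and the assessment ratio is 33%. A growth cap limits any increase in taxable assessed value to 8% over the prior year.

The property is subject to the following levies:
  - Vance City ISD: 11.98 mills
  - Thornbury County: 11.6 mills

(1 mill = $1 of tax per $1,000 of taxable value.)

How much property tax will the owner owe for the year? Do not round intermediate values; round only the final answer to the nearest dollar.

Uncapped assessed value = $965,067 × 0.33 = $318,472.11
Cap limit = $319,300 × 1.08 = $344,844
Taxable assessed value = min($318,472.11, $344,844) = $318,472.11 (cap does not bind)
Vance City ISD: $318,472.11 × 0.01198 = $3,815.2958778
Thornbury County: $318,472.11 × 0.0116 = $3,694.276476
Total = $7,509.5723538

$7,510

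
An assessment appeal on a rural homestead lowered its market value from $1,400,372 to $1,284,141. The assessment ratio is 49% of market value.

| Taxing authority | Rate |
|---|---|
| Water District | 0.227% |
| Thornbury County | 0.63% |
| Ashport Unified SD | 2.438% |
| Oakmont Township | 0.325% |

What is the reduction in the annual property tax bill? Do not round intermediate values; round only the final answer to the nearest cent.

$2,061.71

Old assessed value = $1,400,372 × 0.49 = $686,182.28
New assessed value = $1,284,141 × 0.49 = $629,229.09
Combined rate = 0.00227 + 0.0063 + 0.02438 + 0.00325 = 0.0362
Old tax = $686,182.28 × 0.0362 = $24,839.798536
New tax = $629,229.09 × 0.0362 = $22,778.093058
Reduction = $24,839.798536 − $22,778.093058 = $2,061.705478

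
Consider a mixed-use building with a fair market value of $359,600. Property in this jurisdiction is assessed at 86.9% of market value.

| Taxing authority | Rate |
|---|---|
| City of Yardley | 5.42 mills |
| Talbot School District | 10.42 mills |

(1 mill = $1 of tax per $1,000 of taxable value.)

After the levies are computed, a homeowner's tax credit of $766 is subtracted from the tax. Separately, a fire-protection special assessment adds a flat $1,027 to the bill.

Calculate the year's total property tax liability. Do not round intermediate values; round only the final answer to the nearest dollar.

Assessed value = $359,600 × 0.869 = $312,492.4
City of Yardley: $312,492.4 × 0.00542 = $1,693.708808
Talbot School District: $312,492.4 × 0.01042 = $3,256.170808
Levies subtotal = $4,949.879616
After credit = $4,949.879616 − $766 = $4,183.879616
Total = $4,183.879616 + $1,027 = $5,210.879616

$5,211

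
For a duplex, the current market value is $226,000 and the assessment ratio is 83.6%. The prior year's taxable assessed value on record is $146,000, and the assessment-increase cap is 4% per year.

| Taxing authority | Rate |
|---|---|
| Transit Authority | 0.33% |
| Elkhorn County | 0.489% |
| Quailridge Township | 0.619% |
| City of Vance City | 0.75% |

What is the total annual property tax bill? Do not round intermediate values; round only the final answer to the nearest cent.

Uncapped assessed value = $226,000 × 0.836 = $188,936
Cap limit = $146,000 × 1.04 = $151,840
Taxable assessed value = min($188,936, $151,840) = $151,840 (cap binds)
Transit Authority: $151,840 × 0.0033 = $501.072
Elkhorn County: $151,840 × 0.00489 = $742.4976
Quailridge Township: $151,840 × 0.00619 = $939.8896
City of Vance City: $151,840 × 0.0075 = $1,138.8
Total = $3,322.2592

$3,322.26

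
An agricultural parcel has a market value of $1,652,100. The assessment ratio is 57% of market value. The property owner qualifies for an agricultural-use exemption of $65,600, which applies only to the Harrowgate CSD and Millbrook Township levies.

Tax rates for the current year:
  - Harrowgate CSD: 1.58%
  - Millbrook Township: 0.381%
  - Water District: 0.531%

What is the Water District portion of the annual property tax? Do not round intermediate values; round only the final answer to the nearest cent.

$5,000.41

Assessed value = $1,652,100 × 0.57 = $941,697
Water District taxable value = $941,697 (exemption does not apply)
Water District levy = $941,697 × 0.00531 = $5,000.41107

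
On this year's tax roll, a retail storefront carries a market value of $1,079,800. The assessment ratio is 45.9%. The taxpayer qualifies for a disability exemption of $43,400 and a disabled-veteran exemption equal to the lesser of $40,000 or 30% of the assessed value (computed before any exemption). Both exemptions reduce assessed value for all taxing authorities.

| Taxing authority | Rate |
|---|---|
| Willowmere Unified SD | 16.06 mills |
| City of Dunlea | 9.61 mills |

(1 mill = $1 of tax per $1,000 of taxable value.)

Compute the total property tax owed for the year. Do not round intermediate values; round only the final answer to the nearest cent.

Assessed value = $1,079,800 × 0.459 = $495,628.2
Disabled-veteran exemption = min($40,000, 30% × $495,628.2) = min($40,000, $148,688.46) = $40,000 (dollar cap binds)
Taxable value = $495,628.2 − $43,400 − $40,000 = $412,228.2
Willowmere Unified SD: $412,228.2 × 0.01606 = $6,620.384892
City of Dunlea: $412,228.2 × 0.00961 = $3,961.513002
Total = $10,581.897894

$10,581.90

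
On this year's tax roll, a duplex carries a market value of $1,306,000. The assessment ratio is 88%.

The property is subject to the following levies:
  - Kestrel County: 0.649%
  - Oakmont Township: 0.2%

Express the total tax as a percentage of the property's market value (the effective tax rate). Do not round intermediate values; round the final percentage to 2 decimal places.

0.75%

Assessed value = $1,306,000 × 0.88 = $1,149,280
Kestrel County: $1,149,280 × 0.00649 = $7,458.8272
Oakmont Township: $1,149,280 × 0.002 = $2,298.56
Total tax = $9,757.3872
Effective rate = $9,757.3872 ÷ $1,306,000 = 0.75% of market value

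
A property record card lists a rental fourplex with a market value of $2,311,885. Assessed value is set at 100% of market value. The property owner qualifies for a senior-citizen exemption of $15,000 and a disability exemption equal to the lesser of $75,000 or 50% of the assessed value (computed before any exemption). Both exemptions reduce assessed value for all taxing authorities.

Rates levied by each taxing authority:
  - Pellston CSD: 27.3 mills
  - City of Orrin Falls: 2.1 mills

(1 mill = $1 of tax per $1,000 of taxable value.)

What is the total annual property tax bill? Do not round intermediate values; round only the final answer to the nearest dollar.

Assessed value = $2,311,885 × 1 = $2,311,885
Disability exemption = min($75,000, 50% × $2,311,885) = min($75,000, $1,155,942.5) = $75,000 (dollar cap binds)
Taxable value = $2,311,885 − $15,000 − $75,000 = $2,221,885
Pellston CSD: $2,221,885 × 0.0273 = $60,657.4605
City of Orrin Falls: $2,221,885 × 0.0021 = $4,665.9585
Total = $65,323.419

$65,323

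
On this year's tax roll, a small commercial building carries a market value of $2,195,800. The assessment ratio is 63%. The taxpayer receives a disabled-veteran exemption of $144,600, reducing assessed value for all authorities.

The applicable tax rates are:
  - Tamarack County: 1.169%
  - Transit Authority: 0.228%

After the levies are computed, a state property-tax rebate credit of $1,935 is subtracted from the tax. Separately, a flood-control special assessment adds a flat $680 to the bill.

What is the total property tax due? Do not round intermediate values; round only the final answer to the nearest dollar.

$16,050

Assessed value = $2,195,800 × 0.63 = $1,383,354
Taxable value = $1,383,354 − $144,600 = $1,238,754
Tamarack County: $1,238,754 × 0.01169 = $14,481.03426
Transit Authority: $1,238,754 × 0.00228 = $2,824.35912
Levies subtotal = $17,305.39338
After credit = $17,305.39338 − $1,935 = $15,370.39338
Total = $15,370.39338 + $680 = $16,050.39338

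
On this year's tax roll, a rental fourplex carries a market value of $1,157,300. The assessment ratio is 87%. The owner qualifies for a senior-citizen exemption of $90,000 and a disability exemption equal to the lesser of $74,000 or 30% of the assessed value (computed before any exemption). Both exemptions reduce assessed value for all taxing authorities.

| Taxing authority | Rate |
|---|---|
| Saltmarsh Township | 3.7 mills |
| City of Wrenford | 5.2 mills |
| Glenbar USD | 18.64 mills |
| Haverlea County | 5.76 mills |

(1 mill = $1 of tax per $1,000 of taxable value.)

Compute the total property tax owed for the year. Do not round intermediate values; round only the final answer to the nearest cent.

$28,066.94

Assessed value = $1,157,300 × 0.87 = $1,006,851
Disability exemption = min($74,000, 30% × $1,006,851) = min($74,000, $302,055.3) = $74,000 (dollar cap binds)
Taxable value = $1,006,851 − $90,000 − $74,000 = $842,851
Saltmarsh Township: $842,851 × 0.0037 = $3,118.5487
City of Wrenford: $842,851 × 0.0052 = $4,382.8252
Glenbar USD: $842,851 × 0.01864 = $15,710.74264
Haverlea County: $842,851 × 0.00576 = $4,854.82176
Total = $28,066.9383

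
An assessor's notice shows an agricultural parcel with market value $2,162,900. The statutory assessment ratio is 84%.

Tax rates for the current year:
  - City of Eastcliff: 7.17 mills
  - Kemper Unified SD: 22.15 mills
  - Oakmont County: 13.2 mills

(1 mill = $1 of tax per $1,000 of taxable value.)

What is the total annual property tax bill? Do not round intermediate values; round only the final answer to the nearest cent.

$77,251.87

Assessed value = $2,162,900 × 0.84 = $1,816,836
City of Eastcliff: $1,816,836 × 0.00717 = $13,026.71412
Kemper Unified SD: $1,816,836 × 0.02215 = $40,242.9174
Oakmont County: $1,816,836 × 0.0132 = $23,982.2352
Total = $13,026.71412 + $40,242.9174 + $23,982.2352 = $77,251.86672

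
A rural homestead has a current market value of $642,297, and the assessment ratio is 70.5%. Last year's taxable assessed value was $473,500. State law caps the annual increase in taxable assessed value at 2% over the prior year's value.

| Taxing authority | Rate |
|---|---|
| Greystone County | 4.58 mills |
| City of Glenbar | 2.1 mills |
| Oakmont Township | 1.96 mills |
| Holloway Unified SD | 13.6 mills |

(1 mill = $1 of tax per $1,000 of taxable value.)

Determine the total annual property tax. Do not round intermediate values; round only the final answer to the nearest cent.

$10,070.70

Uncapped assessed value = $642,297 × 0.705 = $452,819.385
Cap limit = $473,500 × 1.02 = $482,970
Taxable assessed value = min($452,819.385, $482,970) = $452,819.385 (cap does not bind)
Greystone County: $452,819.385 × 0.00458 = $2,073.9127833
City of Glenbar: $452,819.385 × 0.0021 = $950.9207085
Oakmont Township: $452,819.385 × 0.00196 = $887.5259946
Holloway Unified SD: $452,819.385 × 0.0136 = $6,158.343636
Total = $10,070.7031224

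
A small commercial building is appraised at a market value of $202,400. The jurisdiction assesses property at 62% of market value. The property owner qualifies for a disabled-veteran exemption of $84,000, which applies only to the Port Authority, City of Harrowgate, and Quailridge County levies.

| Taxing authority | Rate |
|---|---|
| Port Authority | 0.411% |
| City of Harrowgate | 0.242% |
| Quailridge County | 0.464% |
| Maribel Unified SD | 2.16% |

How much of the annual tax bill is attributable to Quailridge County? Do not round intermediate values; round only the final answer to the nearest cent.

Assessed value = $202,400 × 0.62 = $125,488
Quailridge County taxable value = $125,488 − $84,000 = $41,488
Quailridge County levy = $41,488 × 0.00464 = $192.50432

$192.50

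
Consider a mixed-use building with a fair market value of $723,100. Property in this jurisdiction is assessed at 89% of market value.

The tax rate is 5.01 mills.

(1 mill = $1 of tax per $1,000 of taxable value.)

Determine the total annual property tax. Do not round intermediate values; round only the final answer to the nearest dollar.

Assessed value = $723,100 × 0.89 = $643,559
Tax = $643,559 × 0.00501 = $3,224.23059

$3,224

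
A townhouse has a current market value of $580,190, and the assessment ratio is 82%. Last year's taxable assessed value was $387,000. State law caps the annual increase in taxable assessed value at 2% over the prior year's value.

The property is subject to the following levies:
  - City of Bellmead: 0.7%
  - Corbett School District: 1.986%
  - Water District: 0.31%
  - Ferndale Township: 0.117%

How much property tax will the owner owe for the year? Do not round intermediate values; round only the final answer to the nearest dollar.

$12,288

Uncapped assessed value = $580,190 × 0.82 = $475,755.8
Cap limit = $387,000 × 1.02 = $394,740
Taxable assessed value = min($475,755.8, $394,740) = $394,740 (cap binds)
City of Bellmead: $394,740 × 0.007 = $2,763.18
Corbett School District: $394,740 × 0.01986 = $7,839.5364
Water District: $394,740 × 0.0031 = $1,223.694
Ferndale Township: $394,740 × 0.00117 = $461.8458
Total = $12,288.2562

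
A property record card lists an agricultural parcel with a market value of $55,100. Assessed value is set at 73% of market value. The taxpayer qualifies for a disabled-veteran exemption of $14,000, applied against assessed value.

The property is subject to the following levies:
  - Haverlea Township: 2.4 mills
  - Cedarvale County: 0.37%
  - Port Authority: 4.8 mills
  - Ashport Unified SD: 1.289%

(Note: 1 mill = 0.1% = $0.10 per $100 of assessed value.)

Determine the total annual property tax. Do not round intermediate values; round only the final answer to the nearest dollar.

Assessed value = $55,100 × 0.73 = $40,223
Taxable value = $40,223 − $14,000 = $26,223
Haverlea Township: $26,223 × 0.0024 = $62.9352
Cedarvale County: $26,223 × 0.0037 = $97.0251
Port Authority: $26,223 × 0.0048 = $125.8704
Ashport Unified SD: $26,223 × 0.01289 = $338.01447
Total = $623.84517

$624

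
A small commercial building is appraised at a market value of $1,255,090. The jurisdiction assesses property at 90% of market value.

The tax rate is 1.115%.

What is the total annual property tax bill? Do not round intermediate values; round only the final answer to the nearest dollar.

$12,595

Assessed value = $1,255,090 × 0.9 = $1,129,581
Tax = $1,129,581 × 0.01115 = $12,594.82815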